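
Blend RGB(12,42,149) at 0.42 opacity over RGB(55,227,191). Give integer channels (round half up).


C = α×F + (1-α)×B, with 1-α = 0.58
R: 0.42×12 + 0.58×55 = 5.04 + 31.90 = 36.94 → 37
G: 0.42×42 + 0.58×227 = 17.64 + 131.66 = 149.30 → 149
B: 0.42×149 + 0.58×191 = 62.58 + 110.78 = 173.36 → 173
= RGB(37, 149, 173)


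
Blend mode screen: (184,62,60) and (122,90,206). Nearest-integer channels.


Screen: C = 255 - (255-A)×(255-B)/255, rounded to nearest integer
R: 255 - (255-184)×(255-122)/255 = 255 - 9443/255 ≈ 255 - 37.031 = 217.969 → 218
G: 255 - (255-62)×(255-90)/255 = 255 - 31845/255 ≈ 255 - 124.882 = 130.118 → 130
B: 255 - (255-60)×(255-206)/255 = 255 - 9555/255 ≈ 255 - 37.471 = 217.529 → 218
= RGB(218, 130, 218)


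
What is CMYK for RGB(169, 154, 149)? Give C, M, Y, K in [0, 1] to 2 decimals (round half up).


R'=169/255≈0.6627, G'=154/255≈0.6039, B'=149/255≈0.5843
K = 1 - max(R',G',B') = 1 - 169/255 = 86/255 = 0.33725… → 0.34
(1-R'-K)/(1-K) simplifies to (max-R)/max with max = 169:
C = (169-169)/169 = 0/169 = 0 → 0.00
M = (169-154)/169 = 15/169 = 0.08875… → 0.09
Y = (169-149)/169 = 20/169 = 0.11834… → 0.12
= CMYK(0.00, 0.09, 0.12, 0.34)


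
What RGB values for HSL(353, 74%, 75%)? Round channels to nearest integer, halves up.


H=353°, S=0.74, L=0.75
C = (1-|2L-1|)×S = (1-|0.50|)×0.74 = 0.37
H' = H/60 = 353/60 ≈ 5.8833; X = C×(1-|H' mod 2 - 1|) ≈ 0.0432
m = L - C/2 = 0.75 - 0.185 = 0.565
Sector ⌊H'⌋ = 5 → (R',G',B') = (0.37, 0.0, ≈0.0432)
RGB = ((R'+m)×255, (G'+m)×255, (B'+m)×255) = (238.425, 144.075, 155.0825)
Round half up → RGB(238, 144, 155)


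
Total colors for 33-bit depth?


Colors = 2^bits = 2^33
= 8,589,934,592 colors


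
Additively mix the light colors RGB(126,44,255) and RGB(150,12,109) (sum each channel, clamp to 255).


Additive: each channel = min(255, C₁+C₂)
R: 126+150 = 276 → 255
G: 44+12 = 56 → 56
B: 255+109 = 364 → 255
= RGB(255, 56, 255)


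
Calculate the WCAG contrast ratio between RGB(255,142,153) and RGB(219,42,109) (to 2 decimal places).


Linearize each sRGB channel c=v/255: c/12.92 if c ≤ 0.04045 else ((c+0.055)/1.055)^2.4
L = 0.2126×R_lin + 0.7152×G_lin + 0.0722×B_lin
Color 1 (255,142,153):
  R=255: 255/255≈1.0000 > 0.04045 → ((1.0000+0.055)/1.055)^2.4 ≈ 1.00000
  G=142: 142/255≈0.5569 > 0.04045 → ((0.5569+0.055)/1.055)^2.4 ≈ 0.27050
  B=153: 153/255≈0.6000 > 0.04045 → ((0.6000+0.055)/1.055)^2.4 ≈ 0.31855
  L1 = 0.2126×1.00000 + 0.7152×0.27050 + 0.0722×0.31855 ≈ 0.42906
Color 2 (219,42,109):
  R=219: 219/255≈0.8588 > 0.04045 → ((0.8588+0.055)/1.055)^2.4 ≈ 0.70838
  G=42: 42/255≈0.1647 > 0.04045 → ((0.1647+0.055)/1.055)^2.4 ≈ 0.02315
  B=109: 109/255≈0.4275 > 0.04045 → ((0.4275+0.055)/1.055)^2.4 ≈ 0.15293
  L2 = 0.2126×0.70838 + 0.7152×0.02315 + 0.0722×0.15293 ≈ 0.17820
Lighter = 0.42906, Darker = 0.17820
Ratio = (L_lighter + 0.05) / (L_darker + 0.05)
Ratio = (0.42906 + 0.05) / (0.17820 + 0.05) = 0.47906 / 0.22820 ≈ 2.0993
Ratio ≈ 2.10:1


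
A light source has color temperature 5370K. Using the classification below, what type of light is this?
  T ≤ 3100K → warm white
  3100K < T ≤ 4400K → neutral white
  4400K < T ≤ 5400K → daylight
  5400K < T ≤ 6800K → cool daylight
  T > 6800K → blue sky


Temperature: 5370K
4400K < 5370K ≤ 5400K → daylight
Classification: daylight


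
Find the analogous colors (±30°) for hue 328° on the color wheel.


Base hue: 328°
Left analog: (328 - 30) mod 360 = 298°
Right analog: (328 + 30) mod 360 = 358°
Analogous hues = 298° and 358°


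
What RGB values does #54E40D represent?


54 → 84 (R)
E4 → 228 (G)
0D → 13 (B)
= RGB(84, 228, 13)


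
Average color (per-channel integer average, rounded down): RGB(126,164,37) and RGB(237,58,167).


Midpoint: each channel = ⌊(C₁+C₂)/2⌋
R: ⌊(126+237)/2⌋ = 181
G: ⌊(164+58)/2⌋ = 111
B: ⌊(37+167)/2⌋ = 102
= RGB(181, 111, 102)


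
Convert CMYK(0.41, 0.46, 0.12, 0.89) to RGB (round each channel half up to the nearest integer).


R = 255 × (1-C) × (1-K) = 255 × 0.59 × 0.11 = 16.5495 → 17
G = 255 × (1-M) × (1-K) = 255 × 0.54 × 0.11 = 15.147 → 15
B = 255 × (1-Y) × (1-K) = 255 × 0.88 × 0.11 = 24.684 → 25
= RGB(17, 15, 25)


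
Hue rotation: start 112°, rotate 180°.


New hue = (H + rotation) mod 360
New hue = (112 + 180) mod 360
= 292 mod 360
= 292°


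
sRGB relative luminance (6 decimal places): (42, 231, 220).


Linearize each channel (sRGB transfer function): c = v/255; c_lin = c/12.92 if c ≤ 0.04045, else ((c+0.055)/1.055)^2.4
  R: 42/255 ≈ 0.164706 > 0.04045 → ((0.164706+0.055)/1.055)^2.4 ≈ 0.023153
  G: 231/255 ≈ 0.905882 > 0.04045 → ((0.905882+0.055)/1.055)^2.4 ≈ 0.799103
  B: 220/255 ≈ 0.862745 > 0.04045 → ((0.862745+0.055)/1.055)^2.4 ≈ 0.715694
R_lin = 0.023153, G_lin = 0.799103, B_lin = 0.715694
L = 0.2126×R + 0.7152×G + 0.0722×B
L = 0.2126×0.023153 + 0.7152×0.799103 + 0.0722×0.715694
L ≈ 0.628114


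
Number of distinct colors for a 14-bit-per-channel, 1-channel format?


Total bits = 14 bits/channel × 1 channels = 14 bits
Distinct colors = 2^14
= 16,384 colors


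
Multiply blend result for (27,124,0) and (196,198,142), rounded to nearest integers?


Multiply: C = A×B/255, rounded to nearest integer
R: 27×196/255 = 5292/255 ≈ 20.753 → 21
G: 124×198/255 = 24552/255 ≈ 96.282 → 96
B: 0×142/255 = 0/255 ≈ 0.000 → 0
= RGB(21, 96, 0)


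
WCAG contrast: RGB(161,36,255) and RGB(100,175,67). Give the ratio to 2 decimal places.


Linearize each sRGB channel c=v/255: c/12.92 if c ≤ 0.04045 else ((c+0.055)/1.055)^2.4
L = 0.2126×R_lin + 0.7152×G_lin + 0.0722×B_lin
Color 1 (161,36,255):
  R=161: 161/255≈0.6314 > 0.04045 → ((0.6314+0.055)/1.055)^2.4 ≈ 0.35640
  G=36: 36/255≈0.1412 > 0.04045 → ((0.1412+0.055)/1.055)^2.4 ≈ 0.01764
  B=255: 255/255≈1.0000 > 0.04045 → ((1.0000+0.055)/1.055)^2.4 ≈ 1.00000
  L1 = 0.2126×0.35640 + 0.7152×0.01764 + 0.0722×1.00000 ≈ 0.16059
Color 2 (100,175,67):
  R=100: 100/255≈0.3922 > 0.04045 → ((0.3922+0.055)/1.055)^2.4 ≈ 0.12744
  G=175: 175/255≈0.6863 > 0.04045 → ((0.6863+0.055)/1.055)^2.4 ≈ 0.42869
  B=67: 67/255≈0.2627 > 0.04045 → ((0.2627+0.055)/1.055)^2.4 ≈ 0.05613
  L2 = 0.2126×0.12744 + 0.7152×0.42869 + 0.0722×0.05613 ≈ 0.33775
Lighter = 0.33775, Darker = 0.16059
Ratio = (L_lighter + 0.05) / (L_darker + 0.05)
Ratio = (0.33775 + 0.05) / (0.16059 + 0.05) = 0.38775 / 0.21059 ≈ 1.8412
Ratio ≈ 1.84:1


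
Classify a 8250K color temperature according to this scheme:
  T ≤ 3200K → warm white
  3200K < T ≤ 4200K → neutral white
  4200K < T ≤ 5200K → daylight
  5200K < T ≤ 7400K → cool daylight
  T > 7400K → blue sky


Temperature: 8250K
8250K > 7400K → blue sky
Classification: blue sky


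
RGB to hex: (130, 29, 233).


R = 130 → 82 (hex)
G = 29 → 1D (hex)
B = 233 → E9 (hex)
Hex = #821DE9


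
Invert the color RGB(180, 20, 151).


Invert: (255-R, 255-G, 255-B)
R: 255-180 = 75
G: 255-20 = 235
B: 255-151 = 104
= RGB(75, 235, 104)


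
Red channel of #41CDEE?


Color: #41CDEE
R = 41 = 65
G = CD = 205
B = EE = 238
Red = 65


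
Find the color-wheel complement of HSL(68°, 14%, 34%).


Complement = opposite side of color wheel = hue + 180°
H' = (68 + 180) mod 360 = 248°
S and L unchanged.
= HSL(248°, 14%, 34%)


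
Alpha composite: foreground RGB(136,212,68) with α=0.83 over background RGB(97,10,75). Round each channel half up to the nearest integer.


C = α×F + (1-α)×B, with 1-α = 0.17
R: 0.83×136 + 0.17×97 = 112.88 + 16.49 = 129.37 → 129
G: 0.83×212 + 0.17×10 = 175.96 + 1.70 = 177.66 → 178
B: 0.83×68 + 0.17×75 = 56.44 + 12.75 = 69.19 → 69
= RGB(129, 178, 69)


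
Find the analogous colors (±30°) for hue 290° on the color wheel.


Base hue: 290°
Left analog: (290 - 30) mod 360 = 260°
Right analog: (290 + 30) mod 360 = 320°
Analogous hues = 260° and 320°


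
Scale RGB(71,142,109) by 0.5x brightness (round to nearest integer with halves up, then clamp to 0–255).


Multiply each channel by 0.5, round half up, clamp to [0, 255]
R: 71×0.5 = 35.5 → round → 36
G: 142×0.5 = 71
B: 109×0.5 = 54.5 → round → 55
= RGB(36, 71, 55)


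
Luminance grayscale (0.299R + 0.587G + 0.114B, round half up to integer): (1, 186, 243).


Gray = 0.299×R + 0.587×G + 0.114×B
Gray = 0.299×1 + 0.587×186 + 0.114×243
Gray = 0.299 + 109.182 + 27.702
Gray = 137.183 → round half up → 137
Gray = 137


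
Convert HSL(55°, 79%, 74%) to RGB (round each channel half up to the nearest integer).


H=55°, S=0.79, L=0.74
C = (1-|2L-1|)×S = (1-|0.48|)×0.79 = 0.4108
H' = H/60 = 55/60 ≈ 0.9167; X = C×(1-|H' mod 2 - 1|) ≈ 0.3766
m = L - C/2 = 0.74 - 0.2054 = 0.5346
Sector ⌊H'⌋ = 0 → (R',G',B') = (0.4108, ≈0.3766, 0.0)
RGB = ((R'+m)×255, (G'+m)×255, (B'+m)×255) = (241.077, 232.3475, 136.323)
Round half up → RGB(241, 232, 136)


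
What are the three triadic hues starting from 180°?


Triadic: equally spaced at 120° intervals
H1 = 180°
H2 = (180 + 120) mod 360 = 300°
H3 = (180 + 240) mod 360 = 60°
Triadic = 180°, 300°, 60°


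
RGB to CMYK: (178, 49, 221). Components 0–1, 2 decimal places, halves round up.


R'=178/255≈0.6980, G'=49/255≈0.1922, B'=221/255≈0.8667
K = 1 - max(R',G',B') = 1 - 221/255 = 34/255 = 0.13333… → 0.13
(1-R'-K)/(1-K) simplifies to (max-R)/max with max = 221:
C = (221-178)/221 = 43/221 = 0.19457… → 0.19
M = (221-49)/221 = 172/221 = 0.77828… → 0.78
Y = (221-221)/221 = 0/221 = 0 → 0.00
= CMYK(0.19, 0.78, 0.00, 0.13)


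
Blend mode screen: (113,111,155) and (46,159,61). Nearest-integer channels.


Screen: C = 255 - (255-A)×(255-B)/255, rounded to nearest integer
R: 255 - (255-113)×(255-46)/255 = 255 - 29678/255 ≈ 255 - 116.384 = 138.616 → 139
G: 255 - (255-111)×(255-159)/255 = 255 - 13824/255 ≈ 255 - 54.212 = 200.788 → 201
B: 255 - (255-155)×(255-61)/255 = 255 - 19400/255 ≈ 255 - 76.078 = 178.922 → 179
= RGB(139, 201, 179)


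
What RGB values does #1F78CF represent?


1F → 31 (R)
78 → 120 (G)
CF → 207 (B)
= RGB(31, 120, 207)


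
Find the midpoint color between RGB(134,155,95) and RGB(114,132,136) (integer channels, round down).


Midpoint: each channel = ⌊(C₁+C₂)/2⌋
R: ⌊(134+114)/2⌋ = 124
G: ⌊(155+132)/2⌋ = 143
B: ⌊(95+136)/2⌋ = 115
= RGB(124, 143, 115)


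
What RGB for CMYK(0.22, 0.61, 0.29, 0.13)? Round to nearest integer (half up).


R = 255 × (1-C) × (1-K) = 255 × 0.78 × 0.87 = 173.043 → 173
G = 255 × (1-M) × (1-K) = 255 × 0.39 × 0.87 = 86.5215 → 87
B = 255 × (1-Y) × (1-K) = 255 × 0.71 × 0.87 = 157.5135 → 158
= RGB(173, 87, 158)


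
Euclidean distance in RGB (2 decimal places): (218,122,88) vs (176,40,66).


d = √[(R₁-R₂)² + (G₁-G₂)² + (B₁-B₂)²]
d = √[(218-176)² + (122-40)² + (88-66)²]
d = √[1764 + 6724 + 484]
d = √8972
d ≈ 94.72


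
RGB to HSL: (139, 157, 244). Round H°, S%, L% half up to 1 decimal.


Normalize: R'=139/255≈0.5451, G'=157/255≈0.6157, B'=244/255≈0.9569
Max=244/255, Min=139/255, Δ=Max-Min=105/255
L = (Max+Min)/2 = (244+139)/510 = 383/510 = 0.75098… → L = 75.1%
L > 0.5 → S = Δ/(2-Max-Min) = 105/(510-244-139) = 105/127 = 0.82677… → S = 82.7%
(the 1/255 factors cancel in S and H, so raw channel differences can be used)
Max is B' → H = 60 × ((R-G)/Δ + 4) = 60 × ((139-157)/105 + 4)
  -18/105 + 4 = -0.1714… + 4 = 3.8285…
  H = 60 × 3.8285… = 229.714…° → H = 229.7°
= HSL(229.7°, 82.7%, 75.1%)


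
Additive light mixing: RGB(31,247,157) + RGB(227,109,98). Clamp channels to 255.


Additive: each channel = min(255, C₁+C₂)
R: 31+227 = 258 → 255
G: 247+109 = 356 → 255
B: 157+98 = 255 → 255
= RGB(255, 255, 255)


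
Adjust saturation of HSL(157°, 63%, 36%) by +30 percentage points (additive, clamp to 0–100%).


Original S = 63%
Adjustment = +30 percentage points
New S = 63 + (30) = 93
Clamp to [0, 100] → 93
= HSL(157°, 93%, 36%)


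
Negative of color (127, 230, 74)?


Invert: (255-R, 255-G, 255-B)
R: 255-127 = 128
G: 255-230 = 25
B: 255-74 = 181
= RGB(128, 25, 181)


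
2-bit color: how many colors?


Colors = 2^bits = 2^2
= 4 colors


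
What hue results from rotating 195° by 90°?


New hue = (H + rotation) mod 360
New hue = (195 + 90) mod 360
= 285 mod 360
= 285°


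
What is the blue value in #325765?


Color: #325765
R = 32 = 50
G = 57 = 87
B = 65 = 101
Blue = 101


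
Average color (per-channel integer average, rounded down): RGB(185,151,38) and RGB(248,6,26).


Midpoint: each channel = ⌊(C₁+C₂)/2⌋
R: ⌊(185+248)/2⌋ = 216
G: ⌊(151+6)/2⌋ = 78
B: ⌊(38+26)/2⌋ = 32
= RGB(216, 78, 32)


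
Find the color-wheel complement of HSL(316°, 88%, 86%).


Complement = opposite side of color wheel = hue + 180°
H' = (316 + 180) mod 360 = 136°
S and L unchanged.
= HSL(136°, 88%, 86%)


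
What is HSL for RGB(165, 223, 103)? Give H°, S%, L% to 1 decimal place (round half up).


Normalize: R'=165/255≈0.6471, G'=223/255≈0.8745, B'=103/255≈0.4039
Max=223/255, Min=103/255, Δ=Max-Min=120/255
L = (Max+Min)/2 = (223+103)/510 = 326/510 = 0.63921… → L = 63.9%
L > 0.5 → S = Δ/(2-Max-Min) = 120/(510-223-103) = 120/184 = 0.65217… → S = 65.2%
(the 1/255 factors cancel in S and H, so raw channel differences can be used)
Max is G' → H = 60 × ((B-R)/Δ + 2) = 60 × ((103-165)/120 + 2)
  -62/120 + 2 = -0.5166… + 2 = 1.4833…
  H = 60 × 1.4833… = 89° → H = 89.0°
= HSL(89.0°, 65.2%, 63.9%)


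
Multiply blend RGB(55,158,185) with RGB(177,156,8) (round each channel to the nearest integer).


Multiply: C = A×B/255, rounded to nearest integer
R: 55×177/255 = 9735/255 ≈ 38.176 → 38
G: 158×156/255 = 24648/255 ≈ 96.659 → 97
B: 185×8/255 = 1480/255 ≈ 5.804 → 6
= RGB(38, 97, 6)


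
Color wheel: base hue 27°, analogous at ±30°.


Base hue: 27°
Left analog: (27 - 30) mod 360 = 357°
Right analog: (27 + 30) mod 360 = 57°
Analogous hues = 357° and 57°


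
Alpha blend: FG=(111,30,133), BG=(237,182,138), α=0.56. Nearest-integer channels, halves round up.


C = α×F + (1-α)×B, with 1-α = 0.44
R: 0.56×111 + 0.44×237 = 62.16 + 104.28 = 166.44 → 166
G: 0.56×30 + 0.44×182 = 16.80 + 80.08 = 96.88 → 97
B: 0.56×133 + 0.44×138 = 74.48 + 60.72 = 135.20 → 135
= RGB(166, 97, 135)


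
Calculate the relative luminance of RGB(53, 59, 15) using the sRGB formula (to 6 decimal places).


Linearize each channel (sRGB transfer function): c = v/255; c_lin = c/12.92 if c ≤ 0.04045, else ((c+0.055)/1.055)^2.4
  R: 53/255 ≈ 0.207843 > 0.04045 → ((0.207843+0.055)/1.055)^2.4 ≈ 0.035601
  G: 59/255 ≈ 0.231373 > 0.04045 → ((0.231373+0.055)/1.055)^2.4 ≈ 0.043735
  B: 15/255 ≈ 0.058824 > 0.04045 → ((0.058824+0.055)/1.055)^2.4 ≈ 0.004777
R_lin = 0.035601, G_lin = 0.043735, B_lin = 0.004777
L = 0.2126×R + 0.7152×G + 0.0722×B
L = 0.2126×0.035601 + 0.7152×0.043735 + 0.0722×0.004777
L ≈ 0.039193


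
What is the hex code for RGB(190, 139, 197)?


R = 190 → BE (hex)
G = 139 → 8B (hex)
B = 197 → C5 (hex)
Hex = #BE8BC5


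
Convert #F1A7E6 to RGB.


F1 → 241 (R)
A7 → 167 (G)
E6 → 230 (B)
= RGB(241, 167, 230)


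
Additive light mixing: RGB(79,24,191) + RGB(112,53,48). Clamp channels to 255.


Additive: each channel = min(255, C₁+C₂)
R: 79+112 = 191 → 191
G: 24+53 = 77 → 77
B: 191+48 = 239 → 239
= RGB(191, 77, 239)


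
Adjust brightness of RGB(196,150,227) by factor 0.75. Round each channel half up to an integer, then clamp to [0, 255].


Multiply each channel by 0.75, round half up, clamp to [0, 255]
R: 196×0.75 = 147
G: 150×0.75 = 112.5 → round → 113
B: 227×0.75 = 170.25 → round → 170
= RGB(147, 113, 170)


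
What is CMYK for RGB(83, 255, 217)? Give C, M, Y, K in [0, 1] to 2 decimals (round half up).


R'=83/255≈0.3255, G'=255/255≈1.0000, B'=217/255≈0.8510
K = 1 - max(R',G',B') = 1 - 255/255 = 0/255 = 0 → 0.00
(1-R'-K)/(1-K) simplifies to (max-R)/max with max = 255:
C = (255-83)/255 = 172/255 = 0.67450… → 0.67
M = (255-255)/255 = 0/255 = 0 → 0.00
Y = (255-217)/255 = 38/255 = 0.14901… → 0.15
= CMYK(0.67, 0.00, 0.15, 0.00)


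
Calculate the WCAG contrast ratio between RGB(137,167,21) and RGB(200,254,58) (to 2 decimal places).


Linearize each sRGB channel c=v/255: c/12.92 if c ≤ 0.04045 else ((c+0.055)/1.055)^2.4
L = 0.2126×R_lin + 0.7152×G_lin + 0.0722×B_lin
Color 1 (137,167,21):
  R=137: 137/255≈0.5373 > 0.04045 → ((0.5373+0.055)/1.055)^2.4 ≈ 0.25016
  G=167: 167/255≈0.6549 > 0.04045 → ((0.6549+0.055)/1.055)^2.4 ≈ 0.38643
  B=21: 21/255≈0.0824 > 0.04045 → ((0.0824+0.055)/1.055)^2.4 ≈ 0.00750
  L1 = 0.2126×0.25016 + 0.7152×0.38643 + 0.0722×0.00750 ≈ 0.33010
Color 2 (200,254,58):
  R=200: 200/255≈0.7843 > 0.04045 → ((0.7843+0.055)/1.055)^2.4 ≈ 0.57758
  G=254: 254/255≈0.9961 > 0.04045 → ((0.9961+0.055)/1.055)^2.4 ≈ 0.99110
  B=58: 58/255≈0.2275 > 0.04045 → ((0.2275+0.055)/1.055)^2.4 ≈ 0.04231
  L2 = 0.2126×0.57758 + 0.7152×0.99110 + 0.0722×0.04231 ≈ 0.83468
Lighter = 0.83468, Darker = 0.33010
Ratio = (L_lighter + 0.05) / (L_darker + 0.05)
Ratio = (0.83468 + 0.05) / (0.33010 + 0.05) = 0.88468 / 0.38010 ≈ 2.3275
Ratio ≈ 2.33:1


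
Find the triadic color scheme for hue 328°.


Triadic: equally spaced at 120° intervals
H1 = 328°
H2 = (328 + 120) mod 360 = 88°
H3 = (328 + 240) mod 360 = 208°
Triadic = 328°, 88°, 208°


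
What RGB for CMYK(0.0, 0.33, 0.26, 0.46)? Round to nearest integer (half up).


R = 255 × (1-C) × (1-K) = 255 × 1.00 × 0.54 = 137.7 → 138
G = 255 × (1-M) × (1-K) = 255 × 0.67 × 0.54 = 92.259 → 92
B = 255 × (1-Y) × (1-K) = 255 × 0.74 × 0.54 = 101.898 → 102
= RGB(138, 92, 102)


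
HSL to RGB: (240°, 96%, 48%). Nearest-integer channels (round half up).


H=240°, S=0.96, L=0.48
C = (1-|2L-1|)×S = (1-|-0.04|)×0.96 = 0.9216
H' = H/60 = 240/60 ≈ 4.0000; X = C×(1-|H' mod 2 - 1|) = 0.0
m = L - C/2 = 0.48 - 0.4608 = 0.0192
Sector ⌊H'⌋ = 4 → (R',G',B') = (0.0, 0.0, 0.9216)
RGB = ((R'+m)×255, (G'+m)×255, (B'+m)×255) = (4.896, 4.896, 239.904)
Round half up → RGB(5, 5, 240)


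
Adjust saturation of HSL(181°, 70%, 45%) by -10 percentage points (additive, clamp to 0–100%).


Original S = 70%
Adjustment = -10 percentage points
New S = 70 + (-10) = 60
Clamp to [0, 100] → 60
= HSL(181°, 60%, 45%)


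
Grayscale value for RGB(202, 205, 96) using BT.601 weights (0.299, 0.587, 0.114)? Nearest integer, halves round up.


Gray = 0.299×R + 0.587×G + 0.114×B
Gray = 0.299×202 + 0.587×205 + 0.114×96
Gray = 60.398 + 120.335 + 10.944
Gray = 191.677 → round half up → 192
Gray = 192


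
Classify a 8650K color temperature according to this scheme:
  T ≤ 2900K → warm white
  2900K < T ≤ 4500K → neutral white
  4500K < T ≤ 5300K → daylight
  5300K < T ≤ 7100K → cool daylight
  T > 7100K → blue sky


Temperature: 8650K
8650K > 7100K → blue sky
Classification: blue sky


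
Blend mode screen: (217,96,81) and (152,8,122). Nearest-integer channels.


Screen: C = 255 - (255-A)×(255-B)/255, rounded to nearest integer
R: 255 - (255-217)×(255-152)/255 = 255 - 3914/255 ≈ 255 - 15.349 = 239.651 → 240
G: 255 - (255-96)×(255-8)/255 = 255 - 39273/255 ≈ 255 - 154.012 = 100.988 → 101
B: 255 - (255-81)×(255-122)/255 = 255 - 23142/255 ≈ 255 - 90.753 = 164.247 → 164
= RGB(240, 101, 164)


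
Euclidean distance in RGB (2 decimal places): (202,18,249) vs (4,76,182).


d = √[(R₁-R₂)² + (G₁-G₂)² + (B₁-B₂)²]
d = √[(202-4)² + (18-76)² + (249-182)²]
d = √[39204 + 3364 + 4489]
d = √47057
d ≈ 216.93


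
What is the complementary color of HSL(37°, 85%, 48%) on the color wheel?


Complement = opposite side of color wheel = hue + 180°
H' = (37 + 180) mod 360 = 217°
S and L unchanged.
= HSL(217°, 85%, 48%)


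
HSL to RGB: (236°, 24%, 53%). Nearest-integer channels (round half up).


H=236°, S=0.24, L=0.53
C = (1-|2L-1|)×S = (1-|0.06|)×0.24 = 0.2256
H' = H/60 = 236/60 ≈ 3.9333; X = C×(1-|H' mod 2 - 1|) = 0.01504
m = L - C/2 = 0.53 - 0.1128 = 0.4172
Sector ⌊H'⌋ = 3 → (R',G',B') = (0.0, 0.01504, 0.2256)
RGB = ((R'+m)×255, (G'+m)×255, (B'+m)×255) = (106.386, 110.2212, 163.914)
Round half up → RGB(106, 110, 164)


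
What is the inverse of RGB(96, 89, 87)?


Invert: (255-R, 255-G, 255-B)
R: 255-96 = 159
G: 255-89 = 166
B: 255-87 = 168
= RGB(159, 166, 168)


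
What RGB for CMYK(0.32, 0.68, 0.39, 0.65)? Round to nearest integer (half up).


R = 255 × (1-C) × (1-K) = 255 × 0.68 × 0.35 = 60.69 → 61
G = 255 × (1-M) × (1-K) = 255 × 0.32 × 0.35 = 28.56 → 29
B = 255 × (1-Y) × (1-K) = 255 × 0.61 × 0.35 = 54.4425 → 54
= RGB(61, 29, 54)


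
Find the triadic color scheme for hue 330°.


Triadic: equally spaced at 120° intervals
H1 = 330°
H2 = (330 + 120) mod 360 = 90°
H3 = (330 + 240) mod 360 = 210°
Triadic = 330°, 90°, 210°


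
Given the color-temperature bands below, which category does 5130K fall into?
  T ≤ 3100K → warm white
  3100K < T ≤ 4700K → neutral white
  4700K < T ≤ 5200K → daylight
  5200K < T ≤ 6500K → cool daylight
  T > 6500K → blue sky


Temperature: 5130K
4700K < 5130K ≤ 5200K → daylight
Classification: daylight


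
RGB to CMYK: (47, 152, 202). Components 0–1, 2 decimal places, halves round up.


R'=47/255≈0.1843, G'=152/255≈0.5961, B'=202/255≈0.7922
K = 1 - max(R',G',B') = 1 - 202/255 = 53/255 = 0.20784… → 0.21
(1-R'-K)/(1-K) simplifies to (max-R)/max with max = 202:
C = (202-47)/202 = 155/202 = 0.76732… → 0.77
M = (202-152)/202 = 50/202 = 0.24752… → 0.25
Y = (202-202)/202 = 0/202 = 0 → 0.00
= CMYK(0.77, 0.25, 0.00, 0.21)


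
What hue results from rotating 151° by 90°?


New hue = (H + rotation) mod 360
New hue = (151 + 90) mod 360
= 241 mod 360
= 241°


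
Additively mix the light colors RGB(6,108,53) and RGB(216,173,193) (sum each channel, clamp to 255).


Additive: each channel = min(255, C₁+C₂)
R: 6+216 = 222 → 222
G: 108+173 = 281 → 255
B: 53+193 = 246 → 246
= RGB(222, 255, 246)


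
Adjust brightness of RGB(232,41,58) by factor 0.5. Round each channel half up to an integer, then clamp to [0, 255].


Multiply each channel by 0.5, round half up, clamp to [0, 255]
R: 232×0.5 = 116
G: 41×0.5 = 20.5 → round → 21
B: 58×0.5 = 29
= RGB(116, 21, 29)


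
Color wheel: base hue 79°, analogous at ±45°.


Base hue: 79°
Left analog: (79 - 45) mod 360 = 34°
Right analog: (79 + 45) mod 360 = 124°
Analogous hues = 34° and 124°


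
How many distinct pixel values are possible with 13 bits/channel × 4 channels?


Total bits = 13 bits/channel × 4 channels = 52 bits
Distinct pixel values = 2^52
= 4,503,599,627,370,496 pixel values


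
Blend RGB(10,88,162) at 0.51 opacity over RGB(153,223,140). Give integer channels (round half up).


C = α×F + (1-α)×B, with 1-α = 0.49
R: 0.51×10 + 0.49×153 = 5.10 + 74.97 = 80.07 → 80
G: 0.51×88 + 0.49×223 = 44.88 + 109.27 = 154.15 → 154
B: 0.51×162 + 0.49×140 = 82.62 + 68.60 = 151.22 → 151
= RGB(80, 154, 151)


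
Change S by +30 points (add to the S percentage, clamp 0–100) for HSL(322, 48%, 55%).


Original S = 48%
Adjustment = +30 percentage points
New S = 48 + (30) = 78
Clamp to [0, 100] → 78
= HSL(322°, 78%, 55%)


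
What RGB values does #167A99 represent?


16 → 22 (R)
7A → 122 (G)
99 → 153 (B)
= RGB(22, 122, 153)


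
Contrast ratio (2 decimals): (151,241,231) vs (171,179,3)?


Linearize each sRGB channel c=v/255: c/12.92 if c ≤ 0.04045 else ((c+0.055)/1.055)^2.4
L = 0.2126×R_lin + 0.7152×G_lin + 0.0722×B_lin
Color 1 (151,241,231):
  R=151: 151/255≈0.5922 > 0.04045 → ((0.5922+0.055)/1.055)^2.4 ≈ 0.30947
  G=241: 241/255≈0.9451 > 0.04045 → ((0.9451+0.055)/1.055)^2.4 ≈ 0.87962
  B=231: 231/255≈0.9059 > 0.04045 → ((0.9059+0.055)/1.055)^2.4 ≈ 0.79910
  L1 = 0.2126×0.30947 + 0.7152×0.87962 + 0.0722×0.79910 ≈ 0.75259
Color 2 (171,179,3):
  R=171: 171/255≈0.6706 > 0.04045 → ((0.6706+0.055)/1.055)^2.4 ≈ 0.40724
  G=179: 179/255≈0.7020 > 0.04045 → ((0.7020+0.055)/1.055)^2.4 ≈ 0.45079
  B=3: 3/255≈0.0118 ≤ 0.04045 → 0.0118/12.92 ≈ 0.00091
  L2 = 0.2126×0.40724 + 0.7152×0.45079 + 0.0722×0.00091 ≈ 0.40905
Lighter = 0.75259, Darker = 0.40905
Ratio = (L_lighter + 0.05) / (L_darker + 0.05)
Ratio = (0.75259 + 0.05) / (0.40905 + 0.05) = 0.80259 / 0.45905 ≈ 1.7484
Ratio ≈ 1.75:1


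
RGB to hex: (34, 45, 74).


R = 34 → 22 (hex)
G = 45 → 2D (hex)
B = 74 → 4A (hex)
Hex = #222D4A


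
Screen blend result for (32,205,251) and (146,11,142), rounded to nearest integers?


Screen: C = 255 - (255-A)×(255-B)/255, rounded to nearest integer
R: 255 - (255-32)×(255-146)/255 = 255 - 24307/255 ≈ 255 - 95.322 = 159.678 → 160
G: 255 - (255-205)×(255-11)/255 = 255 - 12200/255 ≈ 255 - 47.843 = 207.157 → 207
B: 255 - (255-251)×(255-142)/255 = 255 - 452/255 ≈ 255 - 1.773 = 253.227 → 253
= RGB(160, 207, 253)


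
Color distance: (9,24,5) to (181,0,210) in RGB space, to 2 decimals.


d = √[(R₁-R₂)² + (G₁-G₂)² + (B₁-B₂)²]
d = √[(9-181)² + (24-0)² + (5-210)²]
d = √[29584 + 576 + 42025]
d = √72185
d ≈ 268.67


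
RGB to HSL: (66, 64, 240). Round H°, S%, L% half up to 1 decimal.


Normalize: R'=66/255≈0.2588, G'=64/255≈0.2510, B'=240/255≈0.9412
Max=240/255, Min=64/255, Δ=Max-Min=176/255
L = (Max+Min)/2 = (240+64)/510 = 304/510 = 0.59607… → L = 59.6%
L > 0.5 → S = Δ/(2-Max-Min) = 176/(510-240-64) = 176/206 = 0.85436… → S = 85.4%
(the 1/255 factors cancel in S and H, so raw channel differences can be used)
Max is B' → H = 60 × ((R-G)/Δ + 4) = 60 × ((66-64)/176 + 4)
  2/176 + 4 = 0.0113… + 4 = 4.0113…
  H = 60 × 4.0113… = 240.681…° → H = 240.7°
= HSL(240.7°, 85.4%, 59.6%)


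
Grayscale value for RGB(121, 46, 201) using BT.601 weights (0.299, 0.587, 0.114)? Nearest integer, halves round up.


Gray = 0.299×R + 0.587×G + 0.114×B
Gray = 0.299×121 + 0.587×46 + 0.114×201
Gray = 36.179 + 27.002 + 22.914
Gray = 86.095 → round half up → 86
Gray = 86


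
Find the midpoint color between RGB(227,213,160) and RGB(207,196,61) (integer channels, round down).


Midpoint: each channel = ⌊(C₁+C₂)/2⌋
R: ⌊(227+207)/2⌋ = 217
G: ⌊(213+196)/2⌋ = 204
B: ⌊(160+61)/2⌋ = 110
= RGB(217, 204, 110)


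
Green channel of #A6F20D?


Color: #A6F20D
R = A6 = 166
G = F2 = 242
B = 0D = 13
Green = 242


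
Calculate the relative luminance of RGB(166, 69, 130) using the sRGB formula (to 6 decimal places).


Linearize each channel (sRGB transfer function): c = v/255; c_lin = c/12.92 if c ≤ 0.04045, else ((c+0.055)/1.055)^2.4
  R: 166/255 ≈ 0.650980 > 0.04045 → ((0.650980+0.055)/1.055)^2.4 ≈ 0.381326
  G: 69/255 ≈ 0.270588 > 0.04045 → ((0.270588+0.055)/1.055)^2.4 ≈ 0.059511
  B: 130/255 ≈ 0.509804 > 0.04045 → ((0.509804+0.055)/1.055)^2.4 ≈ 0.223228
R_lin = 0.381326, G_lin = 0.059511, B_lin = 0.223228
L = 0.2126×R + 0.7152×G + 0.0722×B
L = 0.2126×0.381326 + 0.7152×0.059511 + 0.0722×0.223228
L ≈ 0.139749


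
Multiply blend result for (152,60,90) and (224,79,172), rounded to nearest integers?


Multiply: C = A×B/255, rounded to nearest integer
R: 152×224/255 = 34048/255 ≈ 133.522 → 134
G: 60×79/255 = 4740/255 ≈ 18.588 → 19
B: 90×172/255 = 15480/255 ≈ 60.706 → 61
= RGB(134, 19, 61)


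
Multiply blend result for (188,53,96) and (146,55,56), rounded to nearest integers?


Multiply: C = A×B/255, rounded to nearest integer
R: 188×146/255 = 27448/255 ≈ 107.639 → 108
G: 53×55/255 = 2915/255 ≈ 11.431 → 11
B: 96×56/255 = 5376/255 ≈ 21.082 → 21
= RGB(108, 11, 21)


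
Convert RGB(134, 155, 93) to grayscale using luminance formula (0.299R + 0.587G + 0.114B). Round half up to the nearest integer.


Gray = 0.299×R + 0.587×G + 0.114×B
Gray = 0.299×134 + 0.587×155 + 0.114×93
Gray = 40.066 + 90.985 + 10.602
Gray = 141.653 → round half up → 142
Gray = 142


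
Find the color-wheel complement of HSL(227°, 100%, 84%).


Complement = opposite side of color wheel = hue + 180°
H' = (227 + 180) mod 360 = 47°
S and L unchanged.
= HSL(47°, 100%, 84%)


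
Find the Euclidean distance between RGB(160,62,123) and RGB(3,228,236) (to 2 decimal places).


d = √[(R₁-R₂)² + (G₁-G₂)² + (B₁-B₂)²]
d = √[(160-3)² + (62-228)² + (123-236)²]
d = √[24649 + 27556 + 12769]
d = √64974
d ≈ 254.90


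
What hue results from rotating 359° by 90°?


New hue = (H + rotation) mod 360
New hue = (359 + 90) mod 360
= 449 mod 360
= 89°


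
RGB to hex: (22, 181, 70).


R = 22 → 16 (hex)
G = 181 → B5 (hex)
B = 70 → 46 (hex)
Hex = #16B546


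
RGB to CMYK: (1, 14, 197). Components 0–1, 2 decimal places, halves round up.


R'=1/255≈0.0039, G'=14/255≈0.0549, B'=197/255≈0.7725
K = 1 - max(R',G',B') = 1 - 197/255 = 58/255 = 0.22745… → 0.23
(1-R'-K)/(1-K) simplifies to (max-R)/max with max = 197:
C = (197-1)/197 = 196/197 = 0.99492… → 0.99
M = (197-14)/197 = 183/197 = 0.92893… → 0.93
Y = (197-197)/197 = 0/197 = 0 → 0.00
= CMYK(0.99, 0.93, 0.00, 0.23)


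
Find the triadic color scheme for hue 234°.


Triadic: equally spaced at 120° intervals
H1 = 234°
H2 = (234 + 120) mod 360 = 354°
H3 = (234 + 240) mod 360 = 114°
Triadic = 234°, 354°, 114°


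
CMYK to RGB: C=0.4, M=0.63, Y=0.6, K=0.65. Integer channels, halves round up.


R = 255 × (1-C) × (1-K) = 255 × 0.60 × 0.35 = 53.55 → 54
G = 255 × (1-M) × (1-K) = 255 × 0.37 × 0.35 = 33.0225 → 33
B = 255 × (1-Y) × (1-K) = 255 × 0.40 × 0.35 = 35.7 → 36
= RGB(54, 33, 36)


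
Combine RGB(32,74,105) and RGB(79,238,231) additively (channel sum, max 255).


Additive: each channel = min(255, C₁+C₂)
R: 32+79 = 111 → 111
G: 74+238 = 312 → 255
B: 105+231 = 336 → 255
= RGB(111, 255, 255)


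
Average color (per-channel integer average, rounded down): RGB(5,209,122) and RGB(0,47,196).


Midpoint: each channel = ⌊(C₁+C₂)/2⌋
R: ⌊(5+0)/2⌋ = 2
G: ⌊(209+47)/2⌋ = 128
B: ⌊(122+196)/2⌋ = 159
= RGB(2, 128, 159)


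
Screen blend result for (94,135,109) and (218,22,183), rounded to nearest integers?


Screen: C = 255 - (255-A)×(255-B)/255, rounded to nearest integer
R: 255 - (255-94)×(255-218)/255 = 255 - 5957/255 ≈ 255 - 23.361 = 231.639 → 232
G: 255 - (255-135)×(255-22)/255 = 255 - 27960/255 ≈ 255 - 109.647 = 145.353 → 145
B: 255 - (255-109)×(255-183)/255 = 255 - 10512/255 ≈ 255 - 41.224 = 213.776 → 214
= RGB(232, 145, 214)


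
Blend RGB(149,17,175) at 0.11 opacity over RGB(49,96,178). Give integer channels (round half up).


C = α×F + (1-α)×B, with 1-α = 0.89
R: 0.11×149 + 0.89×49 = 16.39 + 43.61 = 60.00 → 60
G: 0.11×17 + 0.89×96 = 1.87 + 85.44 = 87.31 → 87
B: 0.11×175 + 0.89×178 = 19.25 + 158.42 = 177.67 → 178
= RGB(60, 87, 178)


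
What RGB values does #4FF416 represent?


4F → 79 (R)
F4 → 244 (G)
16 → 22 (B)
= RGB(79, 244, 22)


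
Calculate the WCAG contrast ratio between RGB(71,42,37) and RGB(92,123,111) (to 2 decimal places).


Linearize each sRGB channel c=v/255: c/12.92 if c ≤ 0.04045 else ((c+0.055)/1.055)^2.4
L = 0.2126×R_lin + 0.7152×G_lin + 0.0722×B_lin
Color 1 (71,42,37):
  R=71: 71/255≈0.2784 > 0.04045 → ((0.2784+0.055)/1.055)^2.4 ≈ 0.06301
  G=42: 42/255≈0.1647 > 0.04045 → ((0.1647+0.055)/1.055)^2.4 ≈ 0.02315
  B=37: 37/255≈0.1451 > 0.04045 → ((0.1451+0.055)/1.055)^2.4 ≈ 0.01850
  L1 = 0.2126×0.06301 + 0.7152×0.02315 + 0.0722×0.01850 ≈ 0.03129
Color 2 (92,123,111):
  R=92: 92/255≈0.3608 > 0.04045 → ((0.3608+0.055)/1.055)^2.4 ≈ 0.10702
  G=123: 123/255≈0.4824 > 0.04045 → ((0.4824+0.055)/1.055)^2.4 ≈ 0.19807
  B=111: 111/255≈0.4353 > 0.04045 → ((0.4353+0.055)/1.055)^2.4 ≈ 0.15896
  L2 = 0.2126×0.10702 + 0.7152×0.19807 + 0.0722×0.15896 ≈ 0.17589
Lighter = 0.17589, Darker = 0.03129
Ratio = (L_lighter + 0.05) / (L_darker + 0.05)
Ratio = (0.17589 + 0.05) / (0.03129 + 0.05) = 0.22589 / 0.08129 ≈ 2.7788
Ratio ≈ 2.78:1


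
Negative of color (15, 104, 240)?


Invert: (255-R, 255-G, 255-B)
R: 255-15 = 240
G: 255-104 = 151
B: 255-240 = 15
= RGB(240, 151, 15)


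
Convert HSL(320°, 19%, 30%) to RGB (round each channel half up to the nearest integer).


H=320°, S=0.19, L=0.30
C = (1-|2L-1|)×S = (1-|-0.40|)×0.19 = 0.114
H' = H/60 = 320/60 ≈ 5.3333; X = C×(1-|H' mod 2 - 1|) = 0.076
m = L - C/2 = 0.30 - 0.057 = 0.243
Sector ⌊H'⌋ = 5 → (R',G',B') = (0.114, 0.0, 0.076)
RGB = ((R'+m)×255, (G'+m)×255, (B'+m)×255) = (91.035, 61.965, 81.345)
Round half up → RGB(91, 62, 81)


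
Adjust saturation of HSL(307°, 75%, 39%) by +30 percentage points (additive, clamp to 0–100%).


Original S = 75%
Adjustment = +30 percentage points
New S = 75 + (30) = 105
Clamp to [0, 100] → 100
= HSL(307°, 100%, 39%)


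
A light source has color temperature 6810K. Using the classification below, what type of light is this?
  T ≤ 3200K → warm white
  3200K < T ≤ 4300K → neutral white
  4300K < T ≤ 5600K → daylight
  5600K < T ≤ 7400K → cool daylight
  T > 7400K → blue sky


Temperature: 6810K
5600K < 6810K ≤ 7400K → cool daylight
Classification: cool daylight


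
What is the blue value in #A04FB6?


Color: #A04FB6
R = A0 = 160
G = 4F = 79
B = B6 = 182
Blue = 182


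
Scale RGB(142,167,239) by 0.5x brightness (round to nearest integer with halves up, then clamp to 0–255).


Multiply each channel by 0.5, round half up, clamp to [0, 255]
R: 142×0.5 = 71
G: 167×0.5 = 83.5 → round → 84
B: 239×0.5 = 119.5 → round → 120
= RGB(71, 84, 120)


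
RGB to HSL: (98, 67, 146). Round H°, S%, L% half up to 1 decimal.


Normalize: R'=98/255≈0.3843, G'=67/255≈0.2627, B'=146/255≈0.5725
Max=146/255, Min=67/255, Δ=Max-Min=79/255
L = (Max+Min)/2 = (146+67)/510 = 213/510 = 0.41764… → L = 41.8%
L ≤ 0.5 → S = Δ/(Max+Min) = 79/(146+67) = 79/213 = 0.37089… → S = 37.1%
(the 1/255 factors cancel in S and H, so raw channel differences can be used)
Max is B' → H = 60 × ((R-G)/Δ + 4) = 60 × ((98-67)/79 + 4)
  31/79 + 4 = 0.3924… + 4 = 4.3924…
  H = 60 × 4.3924… = 263.544…° → H = 263.5°
= HSL(263.5°, 37.1%, 41.8%)


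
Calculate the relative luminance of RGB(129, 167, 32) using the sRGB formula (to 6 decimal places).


Linearize each channel (sRGB transfer function): c = v/255; c_lin = c/12.92 if c ≤ 0.04045, else ((c+0.055)/1.055)^2.4
  R: 129/255 ≈ 0.505882 > 0.04045 → ((0.505882+0.055)/1.055)^2.4 ≈ 0.219526
  G: 167/255 ≈ 0.654902 > 0.04045 → ((0.654902+0.055)/1.055)^2.4 ≈ 0.386429
  B: 32/255 ≈ 0.125490 > 0.04045 → ((0.125490+0.055)/1.055)^2.4 ≈ 0.014444
R_lin = 0.219526, G_lin = 0.386429, B_lin = 0.014444
L = 0.2126×R + 0.7152×G + 0.0722×B
L = 0.2126×0.219526 + 0.7152×0.386429 + 0.0722×0.014444
L ≈ 0.324088


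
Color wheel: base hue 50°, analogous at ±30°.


Base hue: 50°
Left analog: (50 - 30) mod 360 = 20°
Right analog: (50 + 30) mod 360 = 80°
Analogous hues = 20° and 80°


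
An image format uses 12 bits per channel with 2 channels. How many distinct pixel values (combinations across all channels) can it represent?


Total bits = 12 bits/channel × 2 channels = 24 bits
Distinct pixel values = 2^24
= 16,777,216 pixel values


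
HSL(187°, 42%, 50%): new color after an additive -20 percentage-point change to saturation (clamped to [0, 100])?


Original S = 42%
Adjustment = -20 percentage points
New S = 42 + (-20) = 22
Clamp to [0, 100] → 22
= HSL(187°, 22%, 50%)


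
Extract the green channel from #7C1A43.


Color: #7C1A43
R = 7C = 124
G = 1A = 26
B = 43 = 67
Green = 26


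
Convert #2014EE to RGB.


20 → 32 (R)
14 → 20 (G)
EE → 238 (B)
= RGB(32, 20, 238)


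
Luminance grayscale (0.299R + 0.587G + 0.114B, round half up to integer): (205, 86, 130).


Gray = 0.299×R + 0.587×G + 0.114×B
Gray = 0.299×205 + 0.587×86 + 0.114×130
Gray = 61.295 + 50.482 + 14.820
Gray = 126.597 → round half up → 127
Gray = 127


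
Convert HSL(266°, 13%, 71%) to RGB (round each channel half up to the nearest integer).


H=266°, S=0.13, L=0.71
C = (1-|2L-1|)×S = (1-|0.42|)×0.13 = 0.0754
H' = H/60 = 266/60 ≈ 4.4333; X = C×(1-|H' mod 2 - 1|) ≈ 0.0327
m = L - C/2 = 0.71 - 0.0377 = 0.6723
Sector ⌊H'⌋ = 4 → (R',G',B') = (≈0.0327, 0.0, 0.0754)
RGB = ((R'+m)×255, (G'+m)×255, (B'+m)×255) = (179.7682, 171.4365, 190.6635)
Round half up → RGB(180, 171, 191)


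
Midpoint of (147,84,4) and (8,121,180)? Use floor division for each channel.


Midpoint: each channel = ⌊(C₁+C₂)/2⌋
R: ⌊(147+8)/2⌋ = 77
G: ⌊(84+121)/2⌋ = 102
B: ⌊(4+180)/2⌋ = 92
= RGB(77, 102, 92)


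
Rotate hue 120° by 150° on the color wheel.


New hue = (H + rotation) mod 360
New hue = (120 + 150) mod 360
= 270 mod 360
= 270°


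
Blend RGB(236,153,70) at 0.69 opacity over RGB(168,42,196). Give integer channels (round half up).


C = α×F + (1-α)×B, with 1-α = 0.31
R: 0.69×236 + 0.31×168 = 162.84 + 52.08 = 214.92 → 215
G: 0.69×153 + 0.31×42 = 105.57 + 13.02 = 118.59 → 119
B: 0.69×70 + 0.31×196 = 48.30 + 60.76 = 109.06 → 109
= RGB(215, 119, 109)


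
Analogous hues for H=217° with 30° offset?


Base hue: 217°
Left analog: (217 - 30) mod 360 = 187°
Right analog: (217 + 30) mod 360 = 247°
Analogous hues = 187° and 247°


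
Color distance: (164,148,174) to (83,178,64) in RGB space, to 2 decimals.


d = √[(R₁-R₂)² + (G₁-G₂)² + (B₁-B₂)²]
d = √[(164-83)² + (148-178)² + (174-64)²]
d = √[6561 + 900 + 12100]
d = √19561
d ≈ 139.86


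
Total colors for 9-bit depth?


Colors = 2^bits = 2^9
= 512 colors


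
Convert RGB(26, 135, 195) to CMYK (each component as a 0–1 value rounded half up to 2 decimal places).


R'=26/255≈0.1020, G'=135/255≈0.5294, B'=195/255≈0.7647
K = 1 - max(R',G',B') = 1 - 195/255 = 60/255 = 0.23529… → 0.24
(1-R'-K)/(1-K) simplifies to (max-R)/max with max = 195:
C = (195-26)/195 = 169/195 = 0.86666… → 0.87
M = (195-135)/195 = 60/195 = 0.30769… → 0.31
Y = (195-195)/195 = 0/195 = 0 → 0.00
= CMYK(0.87, 0.31, 0.00, 0.24)


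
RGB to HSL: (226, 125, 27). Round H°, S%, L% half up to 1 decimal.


Normalize: R'=226/255≈0.8863, G'=125/255≈0.4902, B'=27/255≈0.1059
Max=226/255, Min=27/255, Δ=Max-Min=199/255
L = (Max+Min)/2 = (226+27)/510 = 253/510 = 0.49607… → L = 49.6%
L ≤ 0.5 → S = Δ/(Max+Min) = 199/(226+27) = 199/253 = 0.78656… → S = 78.7%
(the 1/255 factors cancel in S and H, so raw channel differences can be used)
Max is R' → H = 60 × (((G-B)/Δ) mod 6) = 60 × (((125-27)/199) mod 6)
  98/199 = 0.4924…
  H = 60 × 0.4924… = 29.547…° → H = 29.5°
= HSL(29.5°, 78.7%, 49.6%)


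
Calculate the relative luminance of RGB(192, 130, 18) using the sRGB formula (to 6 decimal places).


Linearize each channel (sRGB transfer function): c = v/255; c_lin = c/12.92 if c ≤ 0.04045, else ((c+0.055)/1.055)^2.4
  R: 192/255 ≈ 0.752941 > 0.04045 → ((0.752941+0.055)/1.055)^2.4 ≈ 0.527115
  G: 130/255 ≈ 0.509804 > 0.04045 → ((0.509804+0.055)/1.055)^2.4 ≈ 0.223228
  B: 18/255 ≈ 0.070588 > 0.04045 → ((0.070588+0.055)/1.055)^2.4 ≈ 0.006049
R_lin = 0.527115, G_lin = 0.223228, B_lin = 0.006049
L = 0.2126×R + 0.7152×G + 0.0722×B
L = 0.2126×0.527115 + 0.7152×0.223228 + 0.0722×0.006049
L ≈ 0.272154
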